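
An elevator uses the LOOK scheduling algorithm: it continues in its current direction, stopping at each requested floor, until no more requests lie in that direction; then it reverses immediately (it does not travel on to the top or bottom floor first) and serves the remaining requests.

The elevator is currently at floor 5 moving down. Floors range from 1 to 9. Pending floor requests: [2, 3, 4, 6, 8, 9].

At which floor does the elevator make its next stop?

Answer: 4

Derivation:
Current floor: 5, direction: down
Requests above: [6, 8, 9]
Requests below: [2, 3, 4]
Moving down and requests lie below → nearest below is max([2, 3, 4]) = 4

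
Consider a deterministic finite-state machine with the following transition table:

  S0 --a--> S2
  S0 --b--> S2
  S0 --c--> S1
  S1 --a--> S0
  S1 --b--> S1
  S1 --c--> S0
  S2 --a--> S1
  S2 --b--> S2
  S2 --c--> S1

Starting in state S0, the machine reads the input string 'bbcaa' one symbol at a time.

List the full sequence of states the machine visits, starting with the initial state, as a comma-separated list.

Start: S0
  read 'b': S0 --b--> S2
  read 'b': S2 --b--> S2
  read 'c': S2 --c--> S1
  read 'a': S1 --a--> S0
  read 'a': S0 --a--> S2

Answer: S0, S2, S2, S1, S0, S2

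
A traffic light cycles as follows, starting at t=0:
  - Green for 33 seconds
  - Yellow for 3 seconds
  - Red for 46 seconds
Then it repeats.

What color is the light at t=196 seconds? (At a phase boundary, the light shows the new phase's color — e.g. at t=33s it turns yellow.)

Cycle length = 33 + 3 + 46 = 82s
t = 196, phase_t = 196 mod 82 = 32
32 < 33 (green end) → GREEN

Answer: green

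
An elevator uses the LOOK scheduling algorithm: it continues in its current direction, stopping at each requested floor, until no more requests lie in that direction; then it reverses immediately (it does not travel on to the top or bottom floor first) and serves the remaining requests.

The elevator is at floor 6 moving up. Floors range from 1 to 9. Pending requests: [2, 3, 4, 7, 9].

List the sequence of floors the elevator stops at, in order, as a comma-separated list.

Answer: 7, 9, 4, 3, 2

Derivation:
Current: 6, moving UP
Serve above first (ascending): [7, 9]
Then reverse, serve below (descending): [4, 3, 2]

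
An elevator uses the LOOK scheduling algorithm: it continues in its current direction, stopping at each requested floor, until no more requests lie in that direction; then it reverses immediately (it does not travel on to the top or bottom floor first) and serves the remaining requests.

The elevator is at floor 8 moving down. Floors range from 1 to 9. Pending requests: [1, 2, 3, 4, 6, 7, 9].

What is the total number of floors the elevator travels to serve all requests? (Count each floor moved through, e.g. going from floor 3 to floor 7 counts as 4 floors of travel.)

Start at floor 8 moving down, LOOK stop order: [7, 6, 4, 3, 2, 1, 9]
  8 → 7: |7-8| = 1, total = 1
  7 → 6: |6-7| = 1, total = 2
  6 → 4: |4-6| = 2, total = 4
  4 → 3: |3-4| = 1, total = 5
  3 → 2: |2-3| = 1, total = 6
  2 → 1: |1-2| = 1, total = 7
  1 → 9: |9-1| = 8, total = 15

Answer: 15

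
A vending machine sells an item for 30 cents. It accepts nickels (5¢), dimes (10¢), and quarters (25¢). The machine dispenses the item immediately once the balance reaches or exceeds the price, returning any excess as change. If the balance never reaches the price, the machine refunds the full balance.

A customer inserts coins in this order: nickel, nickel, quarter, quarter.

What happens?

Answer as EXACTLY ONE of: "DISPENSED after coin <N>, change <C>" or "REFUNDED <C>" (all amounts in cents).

Answer: DISPENSED after coin 3, change 5

Derivation:
Price: 30¢
Coin 1 (nickel, 5¢): balance = 5¢
Coin 2 (nickel, 5¢): balance = 10¢
Coin 3 (quarter, 25¢): balance = 35¢
  → balance >= price → DISPENSE, change = 35 - 30 = 5¢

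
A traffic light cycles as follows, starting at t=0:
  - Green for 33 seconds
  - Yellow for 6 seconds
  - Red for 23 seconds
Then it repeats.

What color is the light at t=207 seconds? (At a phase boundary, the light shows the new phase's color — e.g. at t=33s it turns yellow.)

Cycle length = 33 + 6 + 23 = 62s
t = 207, phase_t = 207 mod 62 = 21
21 < 33 (green end) → GREEN

Answer: green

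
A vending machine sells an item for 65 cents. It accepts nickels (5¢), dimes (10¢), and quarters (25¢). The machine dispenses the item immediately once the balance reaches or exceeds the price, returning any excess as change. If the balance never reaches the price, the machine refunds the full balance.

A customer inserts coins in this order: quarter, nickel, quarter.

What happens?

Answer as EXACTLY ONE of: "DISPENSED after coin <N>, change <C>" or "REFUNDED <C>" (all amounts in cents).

Price: 65¢
Coin 1 (quarter, 25¢): balance = 25¢
Coin 2 (nickel, 5¢): balance = 30¢
Coin 3 (quarter, 25¢): balance = 55¢
All coins inserted, balance 55¢ < price 65¢ → REFUND 55¢

Answer: REFUNDED 55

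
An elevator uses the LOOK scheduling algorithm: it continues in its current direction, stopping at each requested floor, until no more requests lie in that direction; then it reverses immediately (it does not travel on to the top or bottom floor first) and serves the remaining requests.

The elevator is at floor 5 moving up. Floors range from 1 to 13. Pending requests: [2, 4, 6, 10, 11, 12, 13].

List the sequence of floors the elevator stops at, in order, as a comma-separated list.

Answer: 6, 10, 11, 12, 13, 4, 2

Derivation:
Current: 5, moving UP
Serve above first (ascending): [6, 10, 11, 12, 13]
Then reverse, serve below (descending): [4, 2]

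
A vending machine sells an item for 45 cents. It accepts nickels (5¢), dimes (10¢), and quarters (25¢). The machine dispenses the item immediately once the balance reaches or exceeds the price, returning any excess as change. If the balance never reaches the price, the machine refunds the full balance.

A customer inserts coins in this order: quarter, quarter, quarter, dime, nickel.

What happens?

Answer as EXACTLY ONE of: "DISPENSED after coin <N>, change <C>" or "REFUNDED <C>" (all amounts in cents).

Price: 45¢
Coin 1 (quarter, 25¢): balance = 25¢
Coin 2 (quarter, 25¢): balance = 50¢
  → balance >= price → DISPENSE, change = 50 - 45 = 5¢

Answer: DISPENSED after coin 2, change 5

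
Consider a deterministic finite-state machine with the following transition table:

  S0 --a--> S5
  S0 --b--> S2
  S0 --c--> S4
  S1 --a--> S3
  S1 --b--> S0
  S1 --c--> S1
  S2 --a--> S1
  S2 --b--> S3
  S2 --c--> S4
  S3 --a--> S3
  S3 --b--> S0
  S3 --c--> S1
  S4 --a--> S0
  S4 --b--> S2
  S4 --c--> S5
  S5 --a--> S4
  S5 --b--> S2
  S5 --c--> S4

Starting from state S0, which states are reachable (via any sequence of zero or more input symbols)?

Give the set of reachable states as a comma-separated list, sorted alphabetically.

Answer: S0, S1, S2, S3, S4, S5

Derivation:
BFS from S0:
  visit S0: S0--a-->S5 (new), S0--b-->S2 (new), S0--c-->S4 (new)
  visit S5: S5--a-->S4 (seen), S5--b-->S2 (seen), S5--c-->S4 (seen)
  visit S2: S2--a-->S1 (new), S2--b-->S3 (new), S2--c-->S4 (seen)
  visit S4: S4--a-->S0 (seen), S4--b-->S2 (seen), S4--c-->S5 (seen)
  visit S1: S1--a-->S3 (seen), S1--b-->S0 (seen), S1--c-->S1 (seen)
  visit S3: S3--a-->S3 (seen), S3--b-->S0 (seen), S3--c-->S1 (seen)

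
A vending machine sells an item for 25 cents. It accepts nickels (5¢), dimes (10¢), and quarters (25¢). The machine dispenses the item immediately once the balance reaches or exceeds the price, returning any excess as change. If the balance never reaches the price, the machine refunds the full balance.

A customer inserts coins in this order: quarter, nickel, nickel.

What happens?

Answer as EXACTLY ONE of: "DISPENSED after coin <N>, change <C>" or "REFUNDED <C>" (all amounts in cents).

Price: 25¢
Coin 1 (quarter, 25¢): balance = 25¢
  → balance >= price → DISPENSE, change = 25 - 25 = 0¢

Answer: DISPENSED after coin 1, change 0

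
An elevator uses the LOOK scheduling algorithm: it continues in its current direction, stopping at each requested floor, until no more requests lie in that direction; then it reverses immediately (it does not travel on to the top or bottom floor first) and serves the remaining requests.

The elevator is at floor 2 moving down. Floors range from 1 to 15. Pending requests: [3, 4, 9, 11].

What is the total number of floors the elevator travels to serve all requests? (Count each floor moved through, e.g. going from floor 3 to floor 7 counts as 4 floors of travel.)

Start at floor 2 moving down, LOOK stop order: [3, 4, 9, 11]
  2 → 3: |3-2| = 1, total = 1
  3 → 4: |4-3| = 1, total = 2
  4 → 9: |9-4| = 5, total = 7
  9 → 11: |11-9| = 2, total = 9

Answer: 9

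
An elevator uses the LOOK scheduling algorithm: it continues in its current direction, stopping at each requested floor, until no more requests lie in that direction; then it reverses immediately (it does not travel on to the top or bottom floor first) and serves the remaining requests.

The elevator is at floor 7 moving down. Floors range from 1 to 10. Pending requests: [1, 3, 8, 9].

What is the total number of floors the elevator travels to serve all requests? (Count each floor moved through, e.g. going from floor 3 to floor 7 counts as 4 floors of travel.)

Start at floor 7 moving down, LOOK stop order: [3, 1, 8, 9]
  7 → 3: |3-7| = 4, total = 4
  3 → 1: |1-3| = 2, total = 6
  1 → 8: |8-1| = 7, total = 13
  8 → 9: |9-8| = 1, total = 14

Answer: 14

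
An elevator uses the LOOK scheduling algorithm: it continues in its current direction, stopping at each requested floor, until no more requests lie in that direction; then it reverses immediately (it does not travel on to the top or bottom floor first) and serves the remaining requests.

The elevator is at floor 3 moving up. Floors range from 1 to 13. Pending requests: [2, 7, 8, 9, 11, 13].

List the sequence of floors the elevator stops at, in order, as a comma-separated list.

Current: 3, moving UP
Serve above first (ascending): [7, 8, 9, 11, 13]
Then reverse, serve below (descending): [2]

Answer: 7, 8, 9, 11, 13, 2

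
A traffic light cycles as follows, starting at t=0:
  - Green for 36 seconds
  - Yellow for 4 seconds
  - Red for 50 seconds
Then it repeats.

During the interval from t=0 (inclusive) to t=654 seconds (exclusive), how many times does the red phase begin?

Answer: 7

Derivation:
Cycle = 36+4+50 = 90s
red phase starts at t = k*90 + 40 for k=0,1,2,...
Need k*90+40 < 654 → k < 6.822
k ∈ {0, ..., 6} → 7 starts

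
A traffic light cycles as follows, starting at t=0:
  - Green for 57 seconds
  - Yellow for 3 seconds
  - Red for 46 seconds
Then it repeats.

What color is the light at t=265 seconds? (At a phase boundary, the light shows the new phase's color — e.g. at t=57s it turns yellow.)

Answer: green

Derivation:
Cycle length = 57 + 3 + 46 = 106s
t = 265, phase_t = 265 mod 106 = 53
53 < 57 (green end) → GREEN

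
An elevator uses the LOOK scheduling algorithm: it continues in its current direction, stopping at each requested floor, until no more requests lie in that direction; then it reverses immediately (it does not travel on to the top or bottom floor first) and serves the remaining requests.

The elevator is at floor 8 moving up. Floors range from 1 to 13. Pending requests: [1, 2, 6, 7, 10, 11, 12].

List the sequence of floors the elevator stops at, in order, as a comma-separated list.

Current: 8, moving UP
Serve above first (ascending): [10, 11, 12]
Then reverse, serve below (descending): [7, 6, 2, 1]

Answer: 10, 11, 12, 7, 6, 2, 1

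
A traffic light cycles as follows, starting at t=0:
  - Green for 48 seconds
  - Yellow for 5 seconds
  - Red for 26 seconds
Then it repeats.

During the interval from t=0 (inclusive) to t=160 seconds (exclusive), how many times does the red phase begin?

Answer: 2

Derivation:
Cycle = 48+5+26 = 79s
red phase starts at t = k*79 + 53 for k=0,1,2,...
Need k*79+53 < 160 → k < 1.354
k ∈ {0, ..., 1} → 2 starts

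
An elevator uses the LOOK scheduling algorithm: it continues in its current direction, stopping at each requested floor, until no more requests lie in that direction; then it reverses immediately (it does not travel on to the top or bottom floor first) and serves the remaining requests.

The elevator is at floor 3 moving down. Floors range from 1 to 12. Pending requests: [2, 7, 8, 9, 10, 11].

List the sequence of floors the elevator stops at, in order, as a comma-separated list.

Answer: 2, 7, 8, 9, 10, 11

Derivation:
Current: 3, moving DOWN
Serve below first (descending): [2]
Then reverse, serve above (ascending): [7, 8, 9, 10, 11]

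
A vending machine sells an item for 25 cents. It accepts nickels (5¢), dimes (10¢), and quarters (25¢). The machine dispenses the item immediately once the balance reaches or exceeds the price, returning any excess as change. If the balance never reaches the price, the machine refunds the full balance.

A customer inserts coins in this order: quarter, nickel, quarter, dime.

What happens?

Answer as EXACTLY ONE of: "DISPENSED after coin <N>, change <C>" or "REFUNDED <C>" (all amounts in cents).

Answer: DISPENSED after coin 1, change 0

Derivation:
Price: 25¢
Coin 1 (quarter, 25¢): balance = 25¢
  → balance >= price → DISPENSE, change = 25 - 25 = 0¢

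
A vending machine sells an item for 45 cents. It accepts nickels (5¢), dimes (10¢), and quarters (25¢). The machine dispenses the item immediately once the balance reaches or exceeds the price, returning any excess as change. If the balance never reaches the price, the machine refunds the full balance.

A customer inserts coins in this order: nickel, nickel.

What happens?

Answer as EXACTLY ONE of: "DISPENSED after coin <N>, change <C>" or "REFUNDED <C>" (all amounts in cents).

Price: 45¢
Coin 1 (nickel, 5¢): balance = 5¢
Coin 2 (nickel, 5¢): balance = 10¢
All coins inserted, balance 10¢ < price 45¢ → REFUND 10¢

Answer: REFUNDED 10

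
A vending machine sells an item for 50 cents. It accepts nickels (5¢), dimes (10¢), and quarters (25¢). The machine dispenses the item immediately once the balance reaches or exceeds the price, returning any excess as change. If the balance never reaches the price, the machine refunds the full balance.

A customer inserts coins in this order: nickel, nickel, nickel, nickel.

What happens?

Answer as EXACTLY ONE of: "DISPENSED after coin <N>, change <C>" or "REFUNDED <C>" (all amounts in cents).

Price: 50¢
Coin 1 (nickel, 5¢): balance = 5¢
Coin 2 (nickel, 5¢): balance = 10¢
Coin 3 (nickel, 5¢): balance = 15¢
Coin 4 (nickel, 5¢): balance = 20¢
All coins inserted, balance 20¢ < price 50¢ → REFUND 20¢

Answer: REFUNDED 20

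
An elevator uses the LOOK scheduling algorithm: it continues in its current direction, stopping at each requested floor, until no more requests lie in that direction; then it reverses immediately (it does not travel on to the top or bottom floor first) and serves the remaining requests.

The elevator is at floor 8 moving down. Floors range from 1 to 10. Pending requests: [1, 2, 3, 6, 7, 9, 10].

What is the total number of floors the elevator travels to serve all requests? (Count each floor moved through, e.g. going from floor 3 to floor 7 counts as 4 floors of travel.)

Answer: 16

Derivation:
Start at floor 8 moving down, LOOK stop order: [7, 6, 3, 2, 1, 9, 10]
  8 → 7: |7-8| = 1, total = 1
  7 → 6: |6-7| = 1, total = 2
  6 → 3: |3-6| = 3, total = 5
  3 → 2: |2-3| = 1, total = 6
  2 → 1: |1-2| = 1, total = 7
  1 → 9: |9-1| = 8, total = 15
  9 → 10: |10-9| = 1, total = 16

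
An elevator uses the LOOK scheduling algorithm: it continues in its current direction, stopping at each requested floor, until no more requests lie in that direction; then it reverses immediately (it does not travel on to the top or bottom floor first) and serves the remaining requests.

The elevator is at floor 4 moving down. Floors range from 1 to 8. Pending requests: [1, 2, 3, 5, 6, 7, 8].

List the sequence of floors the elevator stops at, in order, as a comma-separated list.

Answer: 3, 2, 1, 5, 6, 7, 8

Derivation:
Current: 4, moving DOWN
Serve below first (descending): [3, 2, 1]
Then reverse, serve above (ascending): [5, 6, 7, 8]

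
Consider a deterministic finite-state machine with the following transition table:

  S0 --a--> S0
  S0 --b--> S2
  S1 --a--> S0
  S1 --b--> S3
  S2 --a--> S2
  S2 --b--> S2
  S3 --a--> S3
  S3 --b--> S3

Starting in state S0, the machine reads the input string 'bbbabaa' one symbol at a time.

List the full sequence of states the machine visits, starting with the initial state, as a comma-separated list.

Answer: S0, S2, S2, S2, S2, S2, S2, S2

Derivation:
Start: S0
  read 'b': S0 --b--> S2
  read 'b': S2 --b--> S2
  read 'b': S2 --b--> S2
  read 'a': S2 --a--> S2
  read 'b': S2 --b--> S2
  read 'a': S2 --a--> S2
  read 'a': S2 --a--> S2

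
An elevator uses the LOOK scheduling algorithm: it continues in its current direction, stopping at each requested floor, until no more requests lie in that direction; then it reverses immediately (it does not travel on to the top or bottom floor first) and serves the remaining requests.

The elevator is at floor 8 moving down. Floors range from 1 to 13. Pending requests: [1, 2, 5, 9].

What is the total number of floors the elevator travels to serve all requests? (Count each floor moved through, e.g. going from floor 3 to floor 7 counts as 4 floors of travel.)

Start at floor 8 moving down, LOOK stop order: [5, 2, 1, 9]
  8 → 5: |5-8| = 3, total = 3
  5 → 2: |2-5| = 3, total = 6
  2 → 1: |1-2| = 1, total = 7
  1 → 9: |9-1| = 8, total = 15

Answer: 15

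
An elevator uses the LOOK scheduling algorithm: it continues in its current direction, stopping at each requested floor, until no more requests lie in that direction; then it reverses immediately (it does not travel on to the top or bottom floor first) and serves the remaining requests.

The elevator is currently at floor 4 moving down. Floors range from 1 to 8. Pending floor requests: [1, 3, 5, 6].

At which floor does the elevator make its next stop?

Current floor: 4, direction: down
Requests above: [5, 6]
Requests below: [1, 3]
Moving down and requests lie below → nearest below is max([1, 3]) = 3

Answer: 3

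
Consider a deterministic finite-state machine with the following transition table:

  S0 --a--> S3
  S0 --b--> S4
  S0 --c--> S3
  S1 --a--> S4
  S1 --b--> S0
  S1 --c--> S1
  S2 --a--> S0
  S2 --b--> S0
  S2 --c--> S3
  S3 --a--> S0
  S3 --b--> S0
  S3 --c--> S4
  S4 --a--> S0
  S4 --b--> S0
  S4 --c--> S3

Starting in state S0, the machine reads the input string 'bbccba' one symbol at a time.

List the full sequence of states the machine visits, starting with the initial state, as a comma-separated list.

Answer: S0, S4, S0, S3, S4, S0, S3

Derivation:
Start: S0
  read 'b': S0 --b--> S4
  read 'b': S4 --b--> S0
  read 'c': S0 --c--> S3
  read 'c': S3 --c--> S4
  read 'b': S4 --b--> S0
  read 'a': S0 --a--> S3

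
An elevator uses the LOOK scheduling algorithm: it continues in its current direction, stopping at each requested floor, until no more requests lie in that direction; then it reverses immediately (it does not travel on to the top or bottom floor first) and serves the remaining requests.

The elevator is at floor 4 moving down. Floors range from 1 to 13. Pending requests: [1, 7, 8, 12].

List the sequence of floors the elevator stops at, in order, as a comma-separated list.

Answer: 1, 7, 8, 12

Derivation:
Current: 4, moving DOWN
Serve below first (descending): [1]
Then reverse, serve above (ascending): [7, 8, 12]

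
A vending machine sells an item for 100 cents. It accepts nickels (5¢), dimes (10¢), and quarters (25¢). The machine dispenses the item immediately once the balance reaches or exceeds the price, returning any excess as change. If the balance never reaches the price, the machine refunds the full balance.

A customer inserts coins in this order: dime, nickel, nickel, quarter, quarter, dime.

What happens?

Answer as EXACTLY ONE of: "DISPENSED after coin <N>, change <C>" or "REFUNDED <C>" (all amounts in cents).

Price: 100¢
Coin 1 (dime, 10¢): balance = 10¢
Coin 2 (nickel, 5¢): balance = 15¢
Coin 3 (nickel, 5¢): balance = 20¢
Coin 4 (quarter, 25¢): balance = 45¢
Coin 5 (quarter, 25¢): balance = 70¢
Coin 6 (dime, 10¢): balance = 80¢
All coins inserted, balance 80¢ < price 100¢ → REFUND 80¢

Answer: REFUNDED 80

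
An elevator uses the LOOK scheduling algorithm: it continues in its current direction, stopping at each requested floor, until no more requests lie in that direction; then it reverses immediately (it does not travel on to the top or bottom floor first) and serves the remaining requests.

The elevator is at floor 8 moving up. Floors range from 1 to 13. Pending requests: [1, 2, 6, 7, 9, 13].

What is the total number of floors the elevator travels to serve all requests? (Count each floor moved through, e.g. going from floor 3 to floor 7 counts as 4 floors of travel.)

Start at floor 8 moving up, LOOK stop order: [9, 13, 7, 6, 2, 1]
  8 → 9: |9-8| = 1, total = 1
  9 → 13: |13-9| = 4, total = 5
  13 → 7: |7-13| = 6, total = 11
  7 → 6: |6-7| = 1, total = 12
  6 → 2: |2-6| = 4, total = 16
  2 → 1: |1-2| = 1, total = 17

Answer: 17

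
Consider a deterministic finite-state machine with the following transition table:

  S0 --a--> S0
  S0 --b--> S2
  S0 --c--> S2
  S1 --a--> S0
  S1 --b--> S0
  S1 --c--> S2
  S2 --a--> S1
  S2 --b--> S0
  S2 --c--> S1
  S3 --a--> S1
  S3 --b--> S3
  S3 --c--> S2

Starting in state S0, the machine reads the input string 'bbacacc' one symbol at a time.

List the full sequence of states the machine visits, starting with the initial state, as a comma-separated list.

Start: S0
  read 'b': S0 --b--> S2
  read 'b': S2 --b--> S0
  read 'a': S0 --a--> S0
  read 'c': S0 --c--> S2
  read 'a': S2 --a--> S1
  read 'c': S1 --c--> S2
  read 'c': S2 --c--> S1

Answer: S0, S2, S0, S0, S2, S1, S2, S1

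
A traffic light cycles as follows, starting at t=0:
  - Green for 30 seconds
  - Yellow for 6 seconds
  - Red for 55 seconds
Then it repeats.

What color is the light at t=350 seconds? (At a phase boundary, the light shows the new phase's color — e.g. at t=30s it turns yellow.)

Answer: red

Derivation:
Cycle length = 30 + 6 + 55 = 91s
t = 350, phase_t = 350 mod 91 = 77
77 >= 36 → RED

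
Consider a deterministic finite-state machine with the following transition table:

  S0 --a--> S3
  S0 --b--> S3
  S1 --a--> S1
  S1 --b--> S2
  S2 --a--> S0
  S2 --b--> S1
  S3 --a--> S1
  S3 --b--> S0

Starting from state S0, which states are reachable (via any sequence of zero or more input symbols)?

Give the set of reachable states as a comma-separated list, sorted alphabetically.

BFS from S0:
  visit S0: S0--a-->S3 (new), S0--b-->S3 (seen)
  visit S3: S3--a-->S1 (new), S3--b-->S0 (seen)
  visit S1: S1--a-->S1 (seen), S1--b-->S2 (new)
  visit S2: S2--a-->S0 (seen), S2--b-->S1 (seen)

Answer: S0, S1, S2, S3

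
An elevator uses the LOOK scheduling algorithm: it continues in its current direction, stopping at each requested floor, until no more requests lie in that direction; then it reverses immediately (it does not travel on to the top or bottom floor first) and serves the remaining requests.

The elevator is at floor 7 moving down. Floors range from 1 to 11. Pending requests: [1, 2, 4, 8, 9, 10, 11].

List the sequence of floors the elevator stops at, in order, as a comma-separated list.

Current: 7, moving DOWN
Serve below first (descending): [4, 2, 1]
Then reverse, serve above (ascending): [8, 9, 10, 11]

Answer: 4, 2, 1, 8, 9, 10, 11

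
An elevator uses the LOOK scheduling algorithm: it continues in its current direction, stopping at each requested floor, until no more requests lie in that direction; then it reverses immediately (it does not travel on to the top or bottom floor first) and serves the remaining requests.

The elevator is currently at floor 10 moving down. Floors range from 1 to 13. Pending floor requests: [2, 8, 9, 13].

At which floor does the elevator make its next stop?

Answer: 9

Derivation:
Current floor: 10, direction: down
Requests above: [13]
Requests below: [2, 8, 9]
Moving down and requests lie below → nearest below is max([2, 8, 9]) = 9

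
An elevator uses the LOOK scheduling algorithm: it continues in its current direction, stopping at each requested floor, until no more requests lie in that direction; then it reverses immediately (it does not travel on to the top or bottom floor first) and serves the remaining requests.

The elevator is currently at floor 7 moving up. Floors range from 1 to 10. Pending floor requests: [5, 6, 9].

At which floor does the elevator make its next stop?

Current floor: 7, direction: up
Requests above: [9]
Requests below: [5, 6]
Moving up and requests lie above → nearest above is min([9]) = 9

Answer: 9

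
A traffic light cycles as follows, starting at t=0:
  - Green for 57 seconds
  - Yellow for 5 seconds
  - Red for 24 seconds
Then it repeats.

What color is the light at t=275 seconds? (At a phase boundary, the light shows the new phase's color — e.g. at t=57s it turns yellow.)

Answer: green

Derivation:
Cycle length = 57 + 5 + 24 = 86s
t = 275, phase_t = 275 mod 86 = 17
17 < 57 (green end) → GREEN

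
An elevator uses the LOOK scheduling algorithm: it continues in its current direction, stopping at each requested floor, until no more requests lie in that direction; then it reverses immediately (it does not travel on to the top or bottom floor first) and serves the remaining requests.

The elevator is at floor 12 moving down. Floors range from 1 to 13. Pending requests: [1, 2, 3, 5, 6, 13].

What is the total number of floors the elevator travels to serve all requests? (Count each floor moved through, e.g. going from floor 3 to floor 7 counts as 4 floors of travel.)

Answer: 23

Derivation:
Start at floor 12 moving down, LOOK stop order: [6, 5, 3, 2, 1, 13]
  12 → 6: |6-12| = 6, total = 6
  6 → 5: |5-6| = 1, total = 7
  5 → 3: |3-5| = 2, total = 9
  3 → 2: |2-3| = 1, total = 10
  2 → 1: |1-2| = 1, total = 11
  1 → 13: |13-1| = 12, total = 23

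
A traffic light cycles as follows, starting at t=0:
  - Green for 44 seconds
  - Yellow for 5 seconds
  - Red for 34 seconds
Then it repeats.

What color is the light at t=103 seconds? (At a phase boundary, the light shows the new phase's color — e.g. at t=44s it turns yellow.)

Cycle length = 44 + 5 + 34 = 83s
t = 103, phase_t = 103 mod 83 = 20
20 < 44 (green end) → GREEN

Answer: green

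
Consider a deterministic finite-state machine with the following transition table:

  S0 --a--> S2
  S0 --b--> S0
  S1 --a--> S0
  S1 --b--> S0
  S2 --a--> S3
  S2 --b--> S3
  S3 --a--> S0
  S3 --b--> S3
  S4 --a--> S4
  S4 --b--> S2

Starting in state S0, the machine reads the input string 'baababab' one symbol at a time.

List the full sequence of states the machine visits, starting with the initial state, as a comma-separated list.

Start: S0
  read 'b': S0 --b--> S0
  read 'a': S0 --a--> S2
  read 'a': S2 --a--> S3
  read 'b': S3 --b--> S3
  read 'a': S3 --a--> S0
  read 'b': S0 --b--> S0
  read 'a': S0 --a--> S2
  read 'b': S2 --b--> S3

Answer: S0, S0, S2, S3, S3, S0, S0, S2, S3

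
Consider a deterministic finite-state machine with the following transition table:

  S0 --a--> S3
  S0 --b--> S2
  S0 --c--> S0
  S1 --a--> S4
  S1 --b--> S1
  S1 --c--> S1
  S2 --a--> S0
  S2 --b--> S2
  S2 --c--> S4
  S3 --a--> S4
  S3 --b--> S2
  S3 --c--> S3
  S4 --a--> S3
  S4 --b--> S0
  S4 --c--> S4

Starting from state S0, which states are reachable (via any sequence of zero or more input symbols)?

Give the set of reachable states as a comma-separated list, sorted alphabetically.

BFS from S0:
  visit S0: S0--a-->S3 (new), S0--b-->S2 (new), S0--c-->S0 (seen)
  visit S3: S3--a-->S4 (new), S3--b-->S2 (seen), S3--c-->S3 (seen)
  visit S2: S2--a-->S0 (seen), S2--b-->S2 (seen), S2--c-->S4 (seen)
  visit S4: S4--a-->S3 (seen), S4--b-->S0 (seen), S4--c-->S4 (seen)

Answer: S0, S2, S3, S4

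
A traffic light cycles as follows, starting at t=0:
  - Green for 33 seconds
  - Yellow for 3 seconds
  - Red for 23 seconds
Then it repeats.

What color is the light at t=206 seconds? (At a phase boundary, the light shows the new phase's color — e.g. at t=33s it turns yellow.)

Answer: green

Derivation:
Cycle length = 33 + 3 + 23 = 59s
t = 206, phase_t = 206 mod 59 = 29
29 < 33 (green end) → GREEN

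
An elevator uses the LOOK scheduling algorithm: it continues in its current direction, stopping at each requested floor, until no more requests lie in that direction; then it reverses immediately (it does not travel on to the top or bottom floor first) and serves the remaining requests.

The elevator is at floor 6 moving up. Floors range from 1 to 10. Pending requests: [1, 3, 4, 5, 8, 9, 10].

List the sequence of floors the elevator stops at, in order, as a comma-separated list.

Answer: 8, 9, 10, 5, 4, 3, 1

Derivation:
Current: 6, moving UP
Serve above first (ascending): [8, 9, 10]
Then reverse, serve below (descending): [5, 4, 3, 1]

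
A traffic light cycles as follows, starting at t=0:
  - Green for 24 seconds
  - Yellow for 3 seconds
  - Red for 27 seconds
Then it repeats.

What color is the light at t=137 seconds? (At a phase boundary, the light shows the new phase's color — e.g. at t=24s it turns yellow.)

Cycle length = 24 + 3 + 27 = 54s
t = 137, phase_t = 137 mod 54 = 29
29 >= 27 → RED

Answer: red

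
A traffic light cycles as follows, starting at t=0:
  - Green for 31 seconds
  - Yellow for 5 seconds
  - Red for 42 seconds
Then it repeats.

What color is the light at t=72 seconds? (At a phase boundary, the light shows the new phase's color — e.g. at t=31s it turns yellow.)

Cycle length = 31 + 5 + 42 = 78s
t = 72, phase_t = 72 mod 78 = 72
72 >= 36 → RED

Answer: red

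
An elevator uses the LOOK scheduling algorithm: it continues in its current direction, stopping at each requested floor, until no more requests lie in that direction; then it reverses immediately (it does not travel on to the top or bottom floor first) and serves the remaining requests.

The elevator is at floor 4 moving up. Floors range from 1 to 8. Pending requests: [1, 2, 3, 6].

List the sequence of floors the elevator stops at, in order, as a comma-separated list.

Answer: 6, 3, 2, 1

Derivation:
Current: 4, moving UP
Serve above first (ascending): [6]
Then reverse, serve below (descending): [3, 2, 1]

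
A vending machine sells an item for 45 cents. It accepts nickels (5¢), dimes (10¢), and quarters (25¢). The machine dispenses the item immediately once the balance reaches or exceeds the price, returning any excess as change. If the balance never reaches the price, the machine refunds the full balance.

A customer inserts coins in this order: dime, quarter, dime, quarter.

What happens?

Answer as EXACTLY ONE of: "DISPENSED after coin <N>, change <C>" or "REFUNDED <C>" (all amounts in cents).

Answer: DISPENSED after coin 3, change 0

Derivation:
Price: 45¢
Coin 1 (dime, 10¢): balance = 10¢
Coin 2 (quarter, 25¢): balance = 35¢
Coin 3 (dime, 10¢): balance = 45¢
  → balance >= price → DISPENSE, change = 45 - 45 = 0¢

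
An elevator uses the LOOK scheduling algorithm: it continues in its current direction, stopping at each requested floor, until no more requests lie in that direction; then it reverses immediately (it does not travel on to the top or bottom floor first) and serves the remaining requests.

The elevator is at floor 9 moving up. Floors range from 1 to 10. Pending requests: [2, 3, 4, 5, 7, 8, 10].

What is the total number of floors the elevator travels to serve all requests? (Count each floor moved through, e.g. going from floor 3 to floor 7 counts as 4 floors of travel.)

Answer: 9

Derivation:
Start at floor 9 moving up, LOOK stop order: [10, 8, 7, 5, 4, 3, 2]
  9 → 10: |10-9| = 1, total = 1
  10 → 8: |8-10| = 2, total = 3
  8 → 7: |7-8| = 1, total = 4
  7 → 5: |5-7| = 2, total = 6
  5 → 4: |4-5| = 1, total = 7
  4 → 3: |3-4| = 1, total = 8
  3 → 2: |2-3| = 1, total = 9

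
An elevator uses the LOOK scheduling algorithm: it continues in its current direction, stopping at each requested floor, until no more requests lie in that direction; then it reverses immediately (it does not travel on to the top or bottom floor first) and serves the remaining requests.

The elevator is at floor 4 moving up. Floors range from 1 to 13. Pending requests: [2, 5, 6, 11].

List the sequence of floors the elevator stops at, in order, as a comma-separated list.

Answer: 5, 6, 11, 2

Derivation:
Current: 4, moving UP
Serve above first (ascending): [5, 6, 11]
Then reverse, serve below (descending): [2]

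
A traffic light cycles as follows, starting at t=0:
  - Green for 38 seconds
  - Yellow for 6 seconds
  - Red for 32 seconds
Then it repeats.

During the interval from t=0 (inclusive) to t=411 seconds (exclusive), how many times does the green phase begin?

Answer: 6

Derivation:
Cycle = 38+6+32 = 76s
green phase starts at t = k*76 + 0 for k=0,1,2,...
Need k*76+0 < 411 → k < 5.408
k ∈ {0, ..., 5} → 6 starts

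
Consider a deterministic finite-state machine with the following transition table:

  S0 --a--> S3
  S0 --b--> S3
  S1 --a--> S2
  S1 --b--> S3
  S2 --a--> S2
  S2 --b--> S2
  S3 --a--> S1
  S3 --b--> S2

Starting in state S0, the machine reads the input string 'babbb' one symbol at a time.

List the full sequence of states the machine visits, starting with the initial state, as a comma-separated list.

Start: S0
  read 'b': S0 --b--> S3
  read 'a': S3 --a--> S1
  read 'b': S1 --b--> S3
  read 'b': S3 --b--> S2
  read 'b': S2 --b--> S2

Answer: S0, S3, S1, S3, S2, S2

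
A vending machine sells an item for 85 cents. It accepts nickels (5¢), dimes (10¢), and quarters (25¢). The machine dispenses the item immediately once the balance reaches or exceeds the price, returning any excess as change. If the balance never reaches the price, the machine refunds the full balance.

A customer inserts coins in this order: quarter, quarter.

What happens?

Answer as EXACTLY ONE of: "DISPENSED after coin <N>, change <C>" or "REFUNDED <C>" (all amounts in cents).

Answer: REFUNDED 50

Derivation:
Price: 85¢
Coin 1 (quarter, 25¢): balance = 25¢
Coin 2 (quarter, 25¢): balance = 50¢
All coins inserted, balance 50¢ < price 85¢ → REFUND 50¢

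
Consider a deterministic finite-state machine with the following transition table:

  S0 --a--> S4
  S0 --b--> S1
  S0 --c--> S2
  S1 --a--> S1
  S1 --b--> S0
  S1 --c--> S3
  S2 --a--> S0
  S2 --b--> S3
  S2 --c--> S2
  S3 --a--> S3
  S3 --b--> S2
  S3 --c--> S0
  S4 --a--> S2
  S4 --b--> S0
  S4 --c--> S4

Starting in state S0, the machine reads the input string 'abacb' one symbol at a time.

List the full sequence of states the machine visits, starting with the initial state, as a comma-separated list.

Answer: S0, S4, S0, S4, S4, S0

Derivation:
Start: S0
  read 'a': S0 --a--> S4
  read 'b': S4 --b--> S0
  read 'a': S0 --a--> S4
  read 'c': S4 --c--> S4
  read 'b': S4 --b--> S0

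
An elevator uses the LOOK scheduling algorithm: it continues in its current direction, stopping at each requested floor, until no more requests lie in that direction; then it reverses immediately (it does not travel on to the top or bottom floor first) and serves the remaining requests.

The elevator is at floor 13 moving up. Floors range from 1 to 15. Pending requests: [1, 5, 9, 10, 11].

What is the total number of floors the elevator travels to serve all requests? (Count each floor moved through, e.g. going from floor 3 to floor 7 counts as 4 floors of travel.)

Start at floor 13 moving up, LOOK stop order: [11, 10, 9, 5, 1]
  13 → 11: |11-13| = 2, total = 2
  11 → 10: |10-11| = 1, total = 3
  10 → 9: |9-10| = 1, total = 4
  9 → 5: |5-9| = 4, total = 8
  5 → 1: |1-5| = 4, total = 12

Answer: 12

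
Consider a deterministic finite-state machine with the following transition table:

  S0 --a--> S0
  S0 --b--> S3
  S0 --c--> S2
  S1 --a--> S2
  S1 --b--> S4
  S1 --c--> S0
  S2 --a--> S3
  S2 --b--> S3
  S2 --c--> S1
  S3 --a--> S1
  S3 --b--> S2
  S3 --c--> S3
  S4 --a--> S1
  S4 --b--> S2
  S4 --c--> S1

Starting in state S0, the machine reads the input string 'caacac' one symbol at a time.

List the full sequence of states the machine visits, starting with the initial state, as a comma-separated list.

Answer: S0, S2, S3, S1, S0, S0, S2

Derivation:
Start: S0
  read 'c': S0 --c--> S2
  read 'a': S2 --a--> S3
  read 'a': S3 --a--> S1
  read 'c': S1 --c--> S0
  read 'a': S0 --a--> S0
  read 'c': S0 --c--> S2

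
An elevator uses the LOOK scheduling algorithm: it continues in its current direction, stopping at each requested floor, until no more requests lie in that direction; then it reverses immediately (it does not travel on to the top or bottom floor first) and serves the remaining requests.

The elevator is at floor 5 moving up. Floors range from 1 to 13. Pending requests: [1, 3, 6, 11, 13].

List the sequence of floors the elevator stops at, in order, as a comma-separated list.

Answer: 6, 11, 13, 3, 1

Derivation:
Current: 5, moving UP
Serve above first (ascending): [6, 11, 13]
Then reverse, serve below (descending): [3, 1]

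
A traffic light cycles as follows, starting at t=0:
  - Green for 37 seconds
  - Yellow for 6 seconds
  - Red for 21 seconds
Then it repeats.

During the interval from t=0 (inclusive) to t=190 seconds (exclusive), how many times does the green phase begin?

Answer: 3

Derivation:
Cycle = 37+6+21 = 64s
green phase starts at t = k*64 + 0 for k=0,1,2,...
Need k*64+0 < 190 → k < 2.969
k ∈ {0, ..., 2} → 3 starts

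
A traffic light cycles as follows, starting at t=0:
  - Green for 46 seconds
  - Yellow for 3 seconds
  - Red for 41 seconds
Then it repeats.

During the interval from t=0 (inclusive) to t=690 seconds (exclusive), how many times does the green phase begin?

Answer: 8

Derivation:
Cycle = 46+3+41 = 90s
green phase starts at t = k*90 + 0 for k=0,1,2,...
Need k*90+0 < 690 → k < 7.667
k ∈ {0, ..., 7} → 8 starts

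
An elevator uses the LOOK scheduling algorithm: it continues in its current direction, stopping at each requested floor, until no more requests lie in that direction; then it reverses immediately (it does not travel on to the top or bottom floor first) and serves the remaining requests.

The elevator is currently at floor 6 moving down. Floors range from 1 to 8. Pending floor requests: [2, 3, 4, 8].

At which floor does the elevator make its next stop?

Current floor: 6, direction: down
Requests above: [8]
Requests below: [2, 3, 4]
Moving down and requests lie below → nearest below is max([2, 3, 4]) = 4

Answer: 4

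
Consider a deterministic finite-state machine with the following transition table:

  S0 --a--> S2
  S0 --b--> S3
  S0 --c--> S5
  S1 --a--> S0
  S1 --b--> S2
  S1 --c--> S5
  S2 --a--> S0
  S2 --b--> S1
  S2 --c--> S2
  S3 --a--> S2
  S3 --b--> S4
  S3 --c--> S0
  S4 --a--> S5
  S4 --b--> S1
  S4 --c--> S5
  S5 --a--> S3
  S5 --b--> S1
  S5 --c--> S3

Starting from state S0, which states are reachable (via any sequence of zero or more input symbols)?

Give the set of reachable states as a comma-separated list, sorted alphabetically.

Answer: S0, S1, S2, S3, S4, S5

Derivation:
BFS from S0:
  visit S0: S0--a-->S2 (new), S0--b-->S3 (new), S0--c-->S5 (new)
  visit S2: S2--a-->S0 (seen), S2--b-->S1 (new), S2--c-->S2 (seen)
  visit S3: S3--a-->S2 (seen), S3--b-->S4 (new), S3--c-->S0 (seen)
  visit S5: S5--a-->S3 (seen), S5--b-->S1 (seen), S5--c-->S3 (seen)
  visit S1: S1--a-->S0 (seen), S1--b-->S2 (seen), S1--c-->S5 (seen)
  visit S4: S4--a-->S5 (seen), S4--b-->S1 (seen), S4--c-->S5 (seen)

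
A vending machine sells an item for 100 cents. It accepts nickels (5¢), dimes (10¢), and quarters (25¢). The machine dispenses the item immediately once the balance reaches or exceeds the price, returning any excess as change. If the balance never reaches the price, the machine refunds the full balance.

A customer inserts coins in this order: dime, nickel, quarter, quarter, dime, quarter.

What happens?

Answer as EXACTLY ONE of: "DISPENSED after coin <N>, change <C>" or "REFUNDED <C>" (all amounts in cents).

Answer: DISPENSED after coin 6, change 0

Derivation:
Price: 100¢
Coin 1 (dime, 10¢): balance = 10¢
Coin 2 (nickel, 5¢): balance = 15¢
Coin 3 (quarter, 25¢): balance = 40¢
Coin 4 (quarter, 25¢): balance = 65¢
Coin 5 (dime, 10¢): balance = 75¢
Coin 6 (quarter, 25¢): balance = 100¢
  → balance >= price → DISPENSE, change = 100 - 100 = 0¢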